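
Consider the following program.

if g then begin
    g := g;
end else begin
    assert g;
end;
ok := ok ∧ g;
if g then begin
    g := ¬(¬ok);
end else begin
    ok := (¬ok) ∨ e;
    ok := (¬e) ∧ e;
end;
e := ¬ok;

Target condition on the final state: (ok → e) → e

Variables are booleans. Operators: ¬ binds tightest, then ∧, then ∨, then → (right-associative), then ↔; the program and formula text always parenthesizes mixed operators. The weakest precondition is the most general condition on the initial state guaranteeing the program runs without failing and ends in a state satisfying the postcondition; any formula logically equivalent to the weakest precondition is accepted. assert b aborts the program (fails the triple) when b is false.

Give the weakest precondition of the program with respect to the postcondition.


Working backward. After the program, (ok → e) → e must hold.
Before e := ¬ok: (ok → (¬ok)) → (¬ok)
Then branch requires (ok → (¬ok)) → (¬ok); else branch requires true.
Before the if: g → ((ok → (¬ok)) → (¬ok))
Before ok := ok ∧ g: g → (((ok ∧ g) → (¬(ok ∧ g))) → (¬(ok ∧ g)))
Then branch requires g → (((ok ∧ g) → (¬(ok ∧ g))) → (¬(ok ∧ g))); else branch requires g ∧ (g → (((ok ∧ g) → (¬(ok ∧ g))) → (¬(ok ∧ g)))).
Before the if: (g → (g → (((ok ∧ g) → (¬(ok ∧ g))) → (¬(ok ∧ g))))) ∧ ((¬g) → (g ∧ (g → (((ok ∧ g) → (¬(ok ∧ g))) → (¬(ok ∧ g))))))
Answer: WP = (g → (g → (((ok ∧ g) → (¬(ok ∧ g))) → (¬(ok ∧ g))))) ∧ ((¬g) → (g ∧ (g → (((ok ∧ g) → (¬(ok ∧ g))) → (¬(ok ∧ g))))))


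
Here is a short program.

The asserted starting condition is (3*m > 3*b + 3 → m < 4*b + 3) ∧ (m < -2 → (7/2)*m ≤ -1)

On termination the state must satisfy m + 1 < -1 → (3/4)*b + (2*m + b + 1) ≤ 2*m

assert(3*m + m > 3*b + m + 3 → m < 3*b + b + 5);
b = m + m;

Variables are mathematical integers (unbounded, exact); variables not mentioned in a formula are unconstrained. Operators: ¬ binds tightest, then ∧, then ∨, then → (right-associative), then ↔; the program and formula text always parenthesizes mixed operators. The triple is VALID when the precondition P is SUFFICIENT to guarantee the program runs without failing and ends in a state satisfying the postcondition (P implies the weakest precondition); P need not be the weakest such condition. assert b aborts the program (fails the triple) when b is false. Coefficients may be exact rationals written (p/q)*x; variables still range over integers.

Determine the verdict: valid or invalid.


Working backward. After the program, the postcondition m + 1 < -1 → (3/4)*b + (2*m + b + 1) ≤ 2*m must hold; in canonical form it is m < -2 → (7/4)*b ≤ -1.
Before b := m + m: m < -2 → (7/2)*m ≤ -1
Before assert 3*m + m > 3*b + m + 3 → m < 3*b + b + 5: (3*m > 3*b + 3 → m < 4*b + 5) ∧ (m < -2 → (7/2)*m ≤ -1)
The weakest precondition is (3*m > 3*b + 3 → m < 4*b + 5) ∧ (m < -2 → (7/2)*m ≤ -1).
Check whether (3*m > 3*b + 3 → m < 4*b + 3) ∧ (m < -2 → (7/2)*m ≤ -1) implies it.
Every state satisfying the precondition satisfies the weakest precondition: the implication holds.
Answer: valid


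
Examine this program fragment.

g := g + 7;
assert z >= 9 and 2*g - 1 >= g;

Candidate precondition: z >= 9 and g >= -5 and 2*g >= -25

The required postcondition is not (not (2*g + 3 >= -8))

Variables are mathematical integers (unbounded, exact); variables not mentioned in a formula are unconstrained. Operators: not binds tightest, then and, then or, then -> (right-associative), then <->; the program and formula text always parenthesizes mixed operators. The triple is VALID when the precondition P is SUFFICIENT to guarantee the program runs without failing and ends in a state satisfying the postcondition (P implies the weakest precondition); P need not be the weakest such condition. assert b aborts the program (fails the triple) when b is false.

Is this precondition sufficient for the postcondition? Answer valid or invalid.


Working backward. After the program, the postcondition not (not (2*g + 3 >= -8)) must hold; in canonical form it is 2*g >= -11.
Before assert z >= 9 and 2*g - 1 >= g: z >= 9 and g >= 1 and 2*g >= -11
Before g := g + 7: z >= 9 and g >= -6 and 2*g >= -25
The weakest precondition is z >= 9 and g >= -6 and 2*g >= -25.
Check whether z >= 9 and g >= -5 and 2*g >= -25 implies it.
Every state satisfying the precondition satisfies the weakest precondition: the implication holds.
Answer: valid


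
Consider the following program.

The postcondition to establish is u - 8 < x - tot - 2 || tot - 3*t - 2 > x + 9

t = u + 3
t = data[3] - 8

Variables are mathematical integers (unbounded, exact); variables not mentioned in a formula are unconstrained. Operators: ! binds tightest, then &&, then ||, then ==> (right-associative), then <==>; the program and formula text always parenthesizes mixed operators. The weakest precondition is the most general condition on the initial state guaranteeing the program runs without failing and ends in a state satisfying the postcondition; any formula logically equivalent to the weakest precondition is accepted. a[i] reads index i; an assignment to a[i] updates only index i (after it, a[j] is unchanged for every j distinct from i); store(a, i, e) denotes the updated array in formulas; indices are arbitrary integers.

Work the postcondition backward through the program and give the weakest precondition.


Working backward. After the program, the postcondition u - 8 < x - tot - 2 || tot - 3*t - 2 > x + 9 must hold; in canonical form it is tot + u < x + 6 || tot > 3*t + x + 11.
Before t := data[3] - 8: tot + u < x + 6 || tot > 3*data[3] + x - 13
Before t := u + 3: tot + u < x + 6 || tot > 3*data[3] + x - 13
Answer: WP = tot + u < x + 6 || tot > 3*data[3] + x - 13


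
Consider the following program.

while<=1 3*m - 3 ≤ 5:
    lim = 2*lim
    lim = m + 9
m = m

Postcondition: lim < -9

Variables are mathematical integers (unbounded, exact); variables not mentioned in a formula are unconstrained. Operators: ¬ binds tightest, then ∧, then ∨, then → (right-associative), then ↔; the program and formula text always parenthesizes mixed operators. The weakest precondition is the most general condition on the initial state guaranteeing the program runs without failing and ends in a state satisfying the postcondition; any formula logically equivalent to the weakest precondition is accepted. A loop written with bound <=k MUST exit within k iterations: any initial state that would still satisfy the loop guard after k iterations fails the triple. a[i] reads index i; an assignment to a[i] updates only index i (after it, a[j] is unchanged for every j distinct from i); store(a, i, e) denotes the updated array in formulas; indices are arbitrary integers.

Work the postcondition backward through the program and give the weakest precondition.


Working backward. After the program, lim < -9 must hold.
Before m := m: lim < -9
Before the loop (bound <=1), unroll the exhaustion recursion (WP_0 = exit-now case; WP_j = one more guarded iteration, up to j = 1):
  WP_0: (¬(3*m ≤ 8)) ∧ lim < -9
  WP_1: (3*m ≤ 8 → ((¬(3*m ≤ 8)) ∧ m < -18)) ∧ ((¬(3*m ≤ 8)) → lim < -9)
So before the loop: (3*m ≤ 8 → ((¬(3*m ≤ 8)) ∧ m < -18)) ∧ ((¬(3*m ≤ 8)) → lim < -9)
Answer: WP = (3*m ≤ 8 → ((¬(3*m ≤ 8)) ∧ m < -18)) ∧ ((¬(3*m ≤ 8)) → lim < -9)


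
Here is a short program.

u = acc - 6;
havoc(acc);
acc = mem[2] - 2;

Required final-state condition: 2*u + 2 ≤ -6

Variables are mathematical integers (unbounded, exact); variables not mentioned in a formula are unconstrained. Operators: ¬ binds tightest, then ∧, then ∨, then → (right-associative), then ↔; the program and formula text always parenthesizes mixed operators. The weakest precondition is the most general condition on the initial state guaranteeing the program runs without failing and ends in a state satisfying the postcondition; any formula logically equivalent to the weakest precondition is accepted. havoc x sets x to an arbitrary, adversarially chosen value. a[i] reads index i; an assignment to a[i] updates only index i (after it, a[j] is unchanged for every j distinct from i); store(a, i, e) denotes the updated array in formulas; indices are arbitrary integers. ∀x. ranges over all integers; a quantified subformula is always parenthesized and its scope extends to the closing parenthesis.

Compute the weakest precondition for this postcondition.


Working backward. After the program, the postcondition 2*u + 2 ≤ -6 must hold; in canonical form it is 2*u ≤ -8.
Before acc := mem[2] - 2: 2*u ≤ -8
Before havoc acc: 2*u ≤ -8
Before u := acc - 6: 2*acc ≤ 4
Answer: WP = 2*acc ≤ 4


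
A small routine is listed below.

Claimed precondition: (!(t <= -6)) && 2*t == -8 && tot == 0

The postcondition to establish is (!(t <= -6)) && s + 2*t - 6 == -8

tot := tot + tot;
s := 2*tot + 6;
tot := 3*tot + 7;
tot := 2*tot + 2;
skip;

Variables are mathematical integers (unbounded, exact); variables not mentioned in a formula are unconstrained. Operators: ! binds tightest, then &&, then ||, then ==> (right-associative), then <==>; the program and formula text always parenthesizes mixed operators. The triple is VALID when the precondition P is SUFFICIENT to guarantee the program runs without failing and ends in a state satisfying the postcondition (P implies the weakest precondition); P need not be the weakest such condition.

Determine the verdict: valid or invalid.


Working backward. After the program, the postcondition (!(t <= -6)) && s + 2*t - 6 == -8 must hold; in canonical form it is (!(t <= -6)) && s + 2*t == -2.
Before skip: (!(t <= -6)) && s + 2*t == -2
Before tot := 2*tot + 2: (!(t <= -6)) && s + 2*t == -2
Before tot := 3*tot + 7: (!(t <= -6)) && s + 2*t == -2
Before s := 2*tot + 6: (!(t <= -6)) && 2*t + 2*tot == -8
Before tot := tot + tot: (!(t <= -6)) && 2*t + 4*tot == -8
The weakest precondition is (!(t <= -6)) && 2*t + 4*tot == -8.
Check whether (!(t <= -6)) && 2*t == -8 && tot == 0 implies it.
Every state satisfying the precondition satisfies the weakest precondition: the implication holds.
Answer: valid


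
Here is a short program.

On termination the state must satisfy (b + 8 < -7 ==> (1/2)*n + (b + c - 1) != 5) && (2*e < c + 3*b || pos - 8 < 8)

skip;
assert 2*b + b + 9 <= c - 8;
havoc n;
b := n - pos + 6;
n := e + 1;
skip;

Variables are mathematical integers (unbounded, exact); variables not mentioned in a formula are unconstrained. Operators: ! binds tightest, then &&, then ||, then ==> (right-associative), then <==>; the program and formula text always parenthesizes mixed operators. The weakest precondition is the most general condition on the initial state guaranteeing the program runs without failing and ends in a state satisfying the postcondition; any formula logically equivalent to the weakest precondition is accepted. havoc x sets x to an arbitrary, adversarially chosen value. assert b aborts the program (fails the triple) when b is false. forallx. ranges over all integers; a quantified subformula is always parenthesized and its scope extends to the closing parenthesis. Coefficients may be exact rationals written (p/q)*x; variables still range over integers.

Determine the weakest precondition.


Working backward. After the program, the postcondition (b + 8 < -7 ==> (1/2)*n + (b + c - 1) != 5) && (2*e < c + 3*b || pos - 8 < 8) must hold; in canonical form it is (b < -15 ==> b + c + (1/2)*n != 6) && (2*e < 3*b + c || pos < 16).
Before skip: (b < -15 ==> b + c + (1/2)*n != 6) && (2*e < 3*b + c || pos < 16)
Before n := e + 1: (b < -15 ==> b + c + (1/2)*e != 11/2) && (2*e < 3*b + c || pos < 16)
Before b := n - pos + 6: (n < pos - 21 ==> c + (1/2)*e + n != pos - 1/2) && (2*e + 3*pos < c + 3*n + 18 || pos < 16)
Before havoc n: forall n_1. ((n_1 < pos - 21 ==> c + (1/2)*e + n_1 != pos - 1/2) && (2*e + 3*pos < c + 3*n_1 + 18 || pos < 16))
Before assert 2*b + b + 9 <= c - 8: 3*b <= c - 17 && (forall n_1. ((n_1 < pos - 21 ==> c + (1/2)*e + n_1 != pos - 1/2) && (2*e + 3*pos < c + 3*n_1 + 18 || pos < 16)))
Before skip: 3*b <= c - 17 && (forall n_1. ((n_1 < pos - 21 ==> c + (1/2)*e + n_1 != pos - 1/2) && (2*e + 3*pos < c + 3*n_1 + 18 || pos < 16)))
Answer: WP = 3*b <= c - 17 && (forall n_1. ((n_1 < pos - 21 ==> c + (1/2)*e + n_1 != pos - 1/2) && (2*e + 3*pos < c + 3*n_1 + 18 || pos < 16)))


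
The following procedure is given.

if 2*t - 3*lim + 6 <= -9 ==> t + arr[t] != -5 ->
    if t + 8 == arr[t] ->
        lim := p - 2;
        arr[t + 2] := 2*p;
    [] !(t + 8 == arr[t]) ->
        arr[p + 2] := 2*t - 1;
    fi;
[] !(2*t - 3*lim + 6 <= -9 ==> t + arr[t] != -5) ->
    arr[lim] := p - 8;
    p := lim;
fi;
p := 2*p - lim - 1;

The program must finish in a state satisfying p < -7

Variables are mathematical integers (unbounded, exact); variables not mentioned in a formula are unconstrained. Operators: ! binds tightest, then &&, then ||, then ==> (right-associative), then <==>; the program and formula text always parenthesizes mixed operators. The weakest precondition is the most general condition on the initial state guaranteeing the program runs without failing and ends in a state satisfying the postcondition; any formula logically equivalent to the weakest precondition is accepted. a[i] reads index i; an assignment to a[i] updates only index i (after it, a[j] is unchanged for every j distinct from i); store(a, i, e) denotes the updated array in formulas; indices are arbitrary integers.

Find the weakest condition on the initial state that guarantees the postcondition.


Working backward. After the program, p < -7 must hold.
Before p := 2*p - lim - 1: 2*p < lim - 6
Then branch requires (t == arr[t] - 8 ==> p < -8) && ((!(t == arr[t] - 8)) ==> 2*p < lim - 6); else branch requires lim < -6.
Before the if: ((2*t <= 3*lim - 15 ==> arr[t] + t != -5) ==> ((t == arr[t] - 8 ==> p < -8) && ((!(t == arr[t] - 8)) ==> 2*p < lim - 6))) && ((!(2*t <= 3*lim - 15 ==> arr[t] + t != -5)) ==> lim < -6)
Answer: WP = ((2*t <= 3*lim - 15 ==> arr[t] + t != -5) ==> ((t == arr[t] - 8 ==> p < -8) && ((!(t == arr[t] - 8)) ==> 2*p < lim - 6))) && ((!(2*t <= 3*lim - 15 ==> arr[t] + t != -5)) ==> lim < -6)


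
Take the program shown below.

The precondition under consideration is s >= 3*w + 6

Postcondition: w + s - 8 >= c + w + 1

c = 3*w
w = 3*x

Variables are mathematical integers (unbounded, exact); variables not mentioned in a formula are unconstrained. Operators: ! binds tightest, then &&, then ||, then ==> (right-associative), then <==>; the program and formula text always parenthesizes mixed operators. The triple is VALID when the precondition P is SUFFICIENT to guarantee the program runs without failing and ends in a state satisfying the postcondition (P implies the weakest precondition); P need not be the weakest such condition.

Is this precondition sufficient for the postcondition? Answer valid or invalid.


Working backward. After the program, the postcondition w + s - 8 >= c + w + 1 must hold; in canonical form it is s >= c + 9.
Before w := 3*x: s >= c + 9
Before c := 3*w: s >= 3*w + 9
The weakest precondition is s >= 3*w + 9.
Check whether s >= 3*w + 6 implies it.
Countermodel: at the initial state s = 6, w = 0, the precondition holds but the weakest precondition fails.
Answer: invalid


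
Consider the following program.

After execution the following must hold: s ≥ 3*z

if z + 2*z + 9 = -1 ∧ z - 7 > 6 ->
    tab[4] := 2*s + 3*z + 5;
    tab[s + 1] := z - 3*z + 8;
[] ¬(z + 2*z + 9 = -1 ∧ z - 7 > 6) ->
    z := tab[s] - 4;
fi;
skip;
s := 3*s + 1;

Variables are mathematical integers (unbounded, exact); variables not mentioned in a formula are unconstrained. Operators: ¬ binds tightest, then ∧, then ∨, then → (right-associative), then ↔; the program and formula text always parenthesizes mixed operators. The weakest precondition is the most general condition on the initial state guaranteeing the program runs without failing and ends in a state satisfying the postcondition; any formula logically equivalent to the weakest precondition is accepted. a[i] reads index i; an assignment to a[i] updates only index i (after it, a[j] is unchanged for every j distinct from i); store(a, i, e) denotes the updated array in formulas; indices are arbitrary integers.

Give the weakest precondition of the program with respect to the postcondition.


Working backward. After the program, s ≥ 3*z must hold.
Before s := 3*s + 1: 3*s ≥ 3*z - 1
Before skip: 3*s ≥ 3*z - 1
Then branch requires 3*s ≥ 3*z - 1; else branch requires 3*s ≥ 3*tab[s] - 13.
Before the if: ((3*z = -10 ∧ z > 13) → 3*s ≥ 3*z - 1) ∧ ((¬(3*z = -10 ∧ z > 13)) → 3*s ≥ 3*tab[s] - 13)
Answer: WP = ((3*z = -10 ∧ z > 13) → 3*s ≥ 3*z - 1) ∧ ((¬(3*z = -10 ∧ z > 13)) → 3*s ≥ 3*tab[s] - 13)


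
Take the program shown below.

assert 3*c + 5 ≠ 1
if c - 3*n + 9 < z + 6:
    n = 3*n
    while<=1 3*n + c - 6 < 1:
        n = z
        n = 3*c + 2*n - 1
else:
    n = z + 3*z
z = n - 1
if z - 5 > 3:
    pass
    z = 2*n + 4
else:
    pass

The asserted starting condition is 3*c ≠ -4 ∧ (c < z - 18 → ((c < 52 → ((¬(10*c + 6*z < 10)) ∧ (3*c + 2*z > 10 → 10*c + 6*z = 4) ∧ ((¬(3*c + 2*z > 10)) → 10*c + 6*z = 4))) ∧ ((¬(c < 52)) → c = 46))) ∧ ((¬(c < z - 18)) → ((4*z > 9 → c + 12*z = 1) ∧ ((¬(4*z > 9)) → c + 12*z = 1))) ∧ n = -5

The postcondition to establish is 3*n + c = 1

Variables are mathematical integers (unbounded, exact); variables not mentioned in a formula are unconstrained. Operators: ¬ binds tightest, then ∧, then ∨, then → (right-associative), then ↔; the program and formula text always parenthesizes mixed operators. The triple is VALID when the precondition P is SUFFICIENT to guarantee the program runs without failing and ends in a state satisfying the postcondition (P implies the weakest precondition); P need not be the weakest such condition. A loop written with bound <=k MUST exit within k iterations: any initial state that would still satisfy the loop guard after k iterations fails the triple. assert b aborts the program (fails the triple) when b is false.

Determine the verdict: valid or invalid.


Working backward. After the program, the postcondition 3*n + c = 1 must hold; in canonical form it is c + 3*n = 1.
Then branch requires c + 3*n = 1; else branch requires c + 3*n = 1.
Before the if: (z > 8 → c + 3*n = 1) ∧ ((¬(z > 8)) → c + 3*n = 1)
Before z := n - 1: (n > 9 → c + 3*n = 1) ∧ ((¬(n > 9)) → c + 3*n = 1)
Then branch requires (c + 9*n < 7 → ((¬(10*c + 6*z < 10)) ∧ (3*c + 2*z > 10 → 10*c + 6*z = 4) ∧ ((¬(3*c + 2*z > 10)) → 10*c + 6*z = 4))) ∧ ((¬(c + 9*n < 7)) → ((3*n > 9 → c + 9*n = 1) ∧ ((¬(3*n > 9)) → c + 9*n = 1))); else branch requires (4*z > 9 → c + 12*z = 1) ∧ ((¬(4*z > 9)) → c + 12*z = 1).
Before the if: (c < 3*n + z - 3 → ((c + 9*n < 7 → ((¬(10*c + 6*z < 10)) ∧ (3*c + 2*z > 10 → 10*c + 6*z = 4) ∧ ((¬(3*c + 2*z > 10)) → 10*c + 6*z = 4))) ∧ ((¬(c + 9*n < 7)) → ((3*n > 9 → c + 9*n = 1) ∧ ((¬(3*n > 9)) → c + 9*n = 1))))) ∧ ((¬(c < 3*n + z - 3)) → ((4*z > 9 → c + 12*z = 1) ∧ ((¬(4*z > 9)) → c + 12*z = 1)))
Before assert 3*c + 5 ≠ 1: 3*c ≠ -4 ∧ (c < 3*n + z - 3 → ((c + 9*n < 7 → ((¬(10*c + 6*z < 10)) ∧ (3*c + 2*z > 10 → 10*c + 6*z = 4) ∧ ((¬(3*c + 2*z > 10)) → 10*c + 6*z = 4))) ∧ ((¬(c + 9*n < 7)) → ((3*n > 9 → c + 9*n = 1) ∧ ((¬(3*n > 9)) → c + 9*n = 1))))) ∧ ((¬(c < 3*n + z - 3)) → ((4*z > 9 → c + 12*z = 1) ∧ ((¬(4*z > 9)) → c + 12*z = 1)))
The weakest precondition is 3*c ≠ -4 ∧ (c < 3*n + z - 3 → ((c + 9*n < 7 → ((¬(10*c + 6*z < 10)) ∧ (3*c + 2*z > 10 → 10*c + 6*z = 4) ∧ ((¬(3*c + 2*z > 10)) → 10*c + 6*z = 4))) ∧ ((¬(c + 9*n < 7)) → ((3*n > 9 → c + 9*n = 1) ∧ ((¬(3*n > 9)) → c + 9*n = 1))))) ∧ ((¬(c < 3*n + z - 3)) → ((4*z > 9 → c + 12*z = 1) ∧ ((¬(4*z > 9)) → c + 12*z = 1))).
Check whether 3*c ≠ -4 ∧ (c < z - 18 → ((c < 52 → ((¬(10*c + 6*z < 10)) ∧ (3*c + 2*z > 10 → 10*c + 6*z = 4) ∧ ((¬(3*c + 2*z > 10)) → 10*c + 6*z = 4))) ∧ ((¬(c < 52)) → c = 46))) ∧ ((¬(c < z - 18)) → ((4*z > 9 → c + 12*z = 1) ∧ ((¬(4*z > 9)) → c + 12*z = 1))) ∧ n = -5 implies it.
Every state satisfying the precondition satisfies the weakest precondition: the implication holds.
Answer: valid


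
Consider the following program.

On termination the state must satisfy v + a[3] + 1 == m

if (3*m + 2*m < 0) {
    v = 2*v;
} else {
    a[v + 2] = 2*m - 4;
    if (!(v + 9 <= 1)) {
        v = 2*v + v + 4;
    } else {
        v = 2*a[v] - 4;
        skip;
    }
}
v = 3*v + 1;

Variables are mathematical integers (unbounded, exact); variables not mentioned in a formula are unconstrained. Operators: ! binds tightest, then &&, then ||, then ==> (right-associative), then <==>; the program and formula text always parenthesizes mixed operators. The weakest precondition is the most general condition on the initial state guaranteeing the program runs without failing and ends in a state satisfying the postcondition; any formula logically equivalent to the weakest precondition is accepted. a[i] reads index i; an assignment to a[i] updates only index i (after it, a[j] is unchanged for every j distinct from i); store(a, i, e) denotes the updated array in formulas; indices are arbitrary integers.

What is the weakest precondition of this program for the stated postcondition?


Working backward. After the program, the postcondition v + a[3] + 1 == m must hold; in canonical form it is a[3] + v == m - 1.
Before v := 3*v + 1: a[3] + 3*v == m - 2
Then branch requires a[3] + 6*v == m - 2; else branch requires ((!(v <= -8)) ==> store(a, v + 2, 2*m - 4)[3] + 9*v == m - 14) && (v <= -8 ==> store(a, v + 2, 2*m - 4)[3] + 6*store(a, v + 2, 2*m - 4)[v] == m + 10).
Before the if: (5*m < 0 ==> a[3] + 6*v == m - 2) && ((!(5*m < 0)) ==> (((!(v <= -8)) ==> store(a, v + 2, 2*m - 4)[3] + 9*v == m - 14) && (v <= -8 ==> store(a, v + 2, 2*m - 4)[3] + 6*store(a, v + 2, 2*m - 4)[v] == m + 10)))
Answer: WP = (5*m < 0 ==> a[3] + 6*v == m - 2) && ((!(5*m < 0)) ==> (((!(v <= -8)) ==> store(a, v + 2, 2*m - 4)[3] + 9*v == m - 14) && (v <= -8 ==> store(a, v + 2, 2*m - 4)[3] + 6*store(a, v + 2, 2*m - 4)[v] == m + 10)))


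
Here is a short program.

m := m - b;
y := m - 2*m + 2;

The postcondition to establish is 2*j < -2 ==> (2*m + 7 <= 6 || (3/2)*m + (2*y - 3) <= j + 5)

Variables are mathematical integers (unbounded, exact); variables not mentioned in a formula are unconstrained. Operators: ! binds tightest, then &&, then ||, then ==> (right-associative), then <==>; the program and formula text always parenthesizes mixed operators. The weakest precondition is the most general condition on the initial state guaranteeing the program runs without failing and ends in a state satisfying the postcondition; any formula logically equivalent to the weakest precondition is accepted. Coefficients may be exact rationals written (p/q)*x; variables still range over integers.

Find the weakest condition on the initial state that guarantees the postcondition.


Working backward. After the program, the postcondition 2*j < -2 ==> (2*m + 7 <= 6 || (3/2)*m + (2*y - 3) <= j + 5) must hold; in canonical form it is 2*j < -2 ==> (2*m <= -1 || (3/2)*m + 2*y <= j + 8).
Before y := m - 2*m + 2: 2*j < -2 ==> (2*m <= -1 || j + (1/2)*m >= -4)
Before m := m - b: 2*j < -2 ==> (2*m <= 2*b - 1 || j + (1/2)*m >= (1/2)*b - 4)
Answer: WP = 2*j < -2 ==> (2*m <= 2*b - 1 || j + (1/2)*m >= (1/2)*b - 4)


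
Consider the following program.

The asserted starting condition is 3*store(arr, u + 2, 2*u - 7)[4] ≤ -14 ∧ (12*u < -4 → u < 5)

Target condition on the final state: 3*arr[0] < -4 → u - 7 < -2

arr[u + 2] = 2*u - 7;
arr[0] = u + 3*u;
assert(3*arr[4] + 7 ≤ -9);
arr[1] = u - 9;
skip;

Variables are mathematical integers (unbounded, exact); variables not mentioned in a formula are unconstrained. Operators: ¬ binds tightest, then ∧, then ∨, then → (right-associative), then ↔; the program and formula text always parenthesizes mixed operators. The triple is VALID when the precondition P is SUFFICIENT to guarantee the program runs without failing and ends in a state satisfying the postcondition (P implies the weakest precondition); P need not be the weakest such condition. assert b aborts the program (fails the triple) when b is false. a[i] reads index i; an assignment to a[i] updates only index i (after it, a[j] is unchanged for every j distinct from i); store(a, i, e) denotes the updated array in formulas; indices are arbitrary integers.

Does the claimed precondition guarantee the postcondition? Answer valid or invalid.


Working backward. After the program, the postcondition 3*arr[0] < -4 → u - 7 < -2 must hold; in canonical form it is 3*arr[0] < -4 → u < 5.
Before skip: 3*arr[0] < -4 → u < 5
Before arr[1] := u - 9: 3*arr[0] < -4 → u < 5
Before assert 3*arr[4] + 7 ≤ -9: 3*arr[4] ≤ -16 ∧ (3*arr[0] < -4 → u < 5)
Before arr[0] := u + 3*u: 3*arr[4] ≤ -16 ∧ (12*u < -4 → u < 5)
Before arr[u + 2] := 2*u - 7: 3*store(arr, u + 2, 2*u - 7)[4] ≤ -16 ∧ (12*u < -4 → u < 5)
The weakest precondition is 3*store(arr, u + 2, 2*u - 7)[4] ≤ -16 ∧ (12*u < -4 → u < 5).
Check whether 3*store(arr, u + 2, 2*u - 7)[4] ≤ -14 ∧ (12*u < -4 → u < 5) implies it.
Countermodel: at the initial state arr = {[2] = 3, [4] = -5, elsewhere 3}, u = 0, the precondition holds but the weakest precondition fails.
Answer: invalid


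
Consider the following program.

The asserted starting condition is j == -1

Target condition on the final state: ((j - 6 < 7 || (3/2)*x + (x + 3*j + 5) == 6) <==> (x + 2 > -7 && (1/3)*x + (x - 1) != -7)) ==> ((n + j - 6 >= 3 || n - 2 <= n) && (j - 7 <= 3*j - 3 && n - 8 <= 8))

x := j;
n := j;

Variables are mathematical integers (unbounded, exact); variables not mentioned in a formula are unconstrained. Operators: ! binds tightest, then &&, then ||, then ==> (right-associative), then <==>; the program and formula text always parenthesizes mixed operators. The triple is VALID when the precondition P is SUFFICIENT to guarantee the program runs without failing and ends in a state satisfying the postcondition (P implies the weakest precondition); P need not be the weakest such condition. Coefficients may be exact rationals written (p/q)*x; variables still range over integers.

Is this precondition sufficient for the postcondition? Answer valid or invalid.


Working backward. After the program, the postcondition ((j - 6 < 7 || (3/2)*x + (x + 3*j + 5) == 6) <==> (x + 2 > -7 && (1/3)*x + (x - 1) != -7)) ==> ((n + j - 6 >= 3 || n - 2 <= n) && (j - 7 <= 3*j - 3 && n - 8 <= 8)) must hold; in canonical form it is ((j < 13 || 3*j + (5/2)*x == 1) <==> (x > -9 && (4/3)*x != -6)) ==> (2*j >= -4 && n <= 16).
Before n := j: ((j < 13 || 3*j + (5/2)*x == 1) <==> (x > -9 && (4/3)*x != -6)) ==> (2*j >= -4 && j <= 16)
Before x := j: ((j < 13 || (11/2)*j == 1) <==> (j > -9 && (4/3)*j != -6)) ==> (2*j >= -4 && j <= 16)
The weakest precondition is ((j < 13 || (11/2)*j == 1) <==> (j > -9 && (4/3)*j != -6)) ==> (2*j >= -4 && j <= 16).
Check whether j == -1 implies it.
Every state satisfying the precondition satisfies the weakest precondition: the implication holds.
Answer: valid


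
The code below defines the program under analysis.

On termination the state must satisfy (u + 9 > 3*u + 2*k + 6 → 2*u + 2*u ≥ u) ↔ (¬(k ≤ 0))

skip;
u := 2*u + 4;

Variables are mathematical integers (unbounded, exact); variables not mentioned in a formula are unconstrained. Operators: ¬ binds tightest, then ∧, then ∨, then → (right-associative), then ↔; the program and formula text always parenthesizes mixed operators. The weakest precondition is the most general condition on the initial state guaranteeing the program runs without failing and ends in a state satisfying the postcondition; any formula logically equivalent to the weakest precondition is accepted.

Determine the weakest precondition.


Working backward. After the program, the postcondition (u + 9 > 3*u + 2*k + 6 → 2*u + 2*u ≥ u) ↔ (¬(k ≤ 0)) must hold; in canonical form it is (2*k + 2*u < 3 → 3*u ≥ 0) ↔ (¬(k ≤ 0)).
Before u := 2*u + 4: (2*k + 4*u < -5 → 6*u ≥ -12) ↔ (¬(k ≤ 0))
Before skip: (2*k + 4*u < -5 → 6*u ≥ -12) ↔ (¬(k ≤ 0))
Answer: WP = (2*k + 4*u < -5 → 6*u ≥ -12) ↔ (¬(k ≤ 0))


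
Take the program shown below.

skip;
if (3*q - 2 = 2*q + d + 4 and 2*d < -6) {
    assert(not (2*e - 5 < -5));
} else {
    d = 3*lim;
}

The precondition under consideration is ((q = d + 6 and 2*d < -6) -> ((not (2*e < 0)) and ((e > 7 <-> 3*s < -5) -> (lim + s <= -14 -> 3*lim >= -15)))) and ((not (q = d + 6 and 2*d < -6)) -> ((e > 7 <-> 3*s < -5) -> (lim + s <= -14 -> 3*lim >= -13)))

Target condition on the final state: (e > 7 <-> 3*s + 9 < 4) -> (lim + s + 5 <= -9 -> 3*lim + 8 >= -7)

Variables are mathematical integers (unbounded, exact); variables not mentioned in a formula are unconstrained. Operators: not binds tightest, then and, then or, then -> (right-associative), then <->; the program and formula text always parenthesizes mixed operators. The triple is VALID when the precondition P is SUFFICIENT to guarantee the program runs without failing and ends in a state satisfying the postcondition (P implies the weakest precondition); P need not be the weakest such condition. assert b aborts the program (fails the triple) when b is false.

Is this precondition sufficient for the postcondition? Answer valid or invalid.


Working backward. After the program, the postcondition (e > 7 <-> 3*s + 9 < 4) -> (lim + s + 5 <= -9 -> 3*lim + 8 >= -7) must hold; in canonical form it is (e > 7 <-> 3*s < -5) -> (lim + s <= -14 -> 3*lim >= -15).
Then branch requires (not (2*e < 0)) and ((e > 7 <-> 3*s < -5) -> (lim + s <= -14 -> 3*lim >= -15)); else branch requires (e > 7 <-> 3*s < -5) -> (lim + s <= -14 -> 3*lim >= -15).
Before the if: ((q = d + 6 and 2*d < -6) -> ((not (2*e < 0)) and ((e > 7 <-> 3*s < -5) -> (lim + s <= -14 -> 3*lim >= -15)))) and ((not (q = d + 6 and 2*d < -6)) -> ((e > 7 <-> 3*s < -5) -> (lim + s <= -14 -> 3*lim >= -15)))
Before skip: ((q = d + 6 and 2*d < -6) -> ((not (2*e < 0)) and ((e > 7 <-> 3*s < -5) -> (lim + s <= -14 -> 3*lim >= -15)))) and ((not (q = d + 6 and 2*d < -6)) -> ((e > 7 <-> 3*s < -5) -> (lim + s <= -14 -> 3*lim >= -15)))
The weakest precondition is ((q = d + 6 and 2*d < -6) -> ((not (2*e < 0)) and ((e > 7 <-> 3*s < -5) -> (lim + s <= -14 -> 3*lim >= -15)))) and ((not (q = d + 6 and 2*d < -6)) -> ((e > 7 <-> 3*s < -5) -> (lim + s <= -14 -> 3*lim >= -15))).
Check whether ((q = d + 6 and 2*d < -6) -> ((not (2*e < 0)) and ((e > 7 <-> 3*s < -5) -> (lim + s <= -14 -> 3*lim >= -15)))) and ((not (q = d + 6 and 2*d < -6)) -> ((e > 7 <-> 3*s < -5) -> (lim + s <= -14 -> 3*lim >= -13))) implies it.
Every state satisfying the precondition satisfies the weakest precondition: the implication holds.
Answer: valid


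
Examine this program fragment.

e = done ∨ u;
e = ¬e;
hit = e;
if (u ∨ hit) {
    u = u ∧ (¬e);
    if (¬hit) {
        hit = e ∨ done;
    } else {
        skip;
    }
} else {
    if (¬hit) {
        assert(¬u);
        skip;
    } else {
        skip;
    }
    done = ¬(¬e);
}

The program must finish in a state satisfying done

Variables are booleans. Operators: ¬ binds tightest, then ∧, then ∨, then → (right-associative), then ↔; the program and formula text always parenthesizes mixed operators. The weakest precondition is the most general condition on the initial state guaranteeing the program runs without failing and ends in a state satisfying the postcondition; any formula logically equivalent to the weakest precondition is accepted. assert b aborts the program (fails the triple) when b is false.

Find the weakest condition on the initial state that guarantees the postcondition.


Working backward. After the program, done must hold.
Then branch requires ((¬hit) → done) ∧ (hit → done); else branch requires ((¬hit) → ((¬u) ∧ e)) ∧ (hit → e).
Before the if: ((u ∨ hit) → (((¬hit) → done) ∧ (hit → done))) ∧ ((¬(u ∨ hit)) → (((¬hit) → ((¬u) ∧ e)) ∧ (hit → e)))
Before hit := e: ((u ∨ e) → (((¬e) → done) ∧ (e → done))) ∧ ((¬(u ∨ e)) → ((¬e) → ((¬u) ∧ e)))
Before e := ¬e: ((u ∨ (¬e)) → ((e → done) ∧ ((¬e) → done))) ∧ ((¬(u ∨ (¬e))) → (e → ((¬u) ∧ (¬e))))
Before e := done ∨ u: ((u ∨ (¬(done ∨ u))) → (((done ∨ u) → done) ∧ ((¬(done ∨ u)) → done))) ∧ ((¬(u ∨ (¬(done ∨ u)))) → ((done ∨ u) → ((¬u) ∧ (¬(done ∨ u)))))
Answer: WP = ((u ∨ (¬(done ∨ u))) → (((done ∨ u) → done) ∧ ((¬(done ∨ u)) → done))) ∧ ((¬(u ∨ (¬(done ∨ u)))) → ((done ∨ u) → ((¬u) ∧ (¬(done ∨ u)))))


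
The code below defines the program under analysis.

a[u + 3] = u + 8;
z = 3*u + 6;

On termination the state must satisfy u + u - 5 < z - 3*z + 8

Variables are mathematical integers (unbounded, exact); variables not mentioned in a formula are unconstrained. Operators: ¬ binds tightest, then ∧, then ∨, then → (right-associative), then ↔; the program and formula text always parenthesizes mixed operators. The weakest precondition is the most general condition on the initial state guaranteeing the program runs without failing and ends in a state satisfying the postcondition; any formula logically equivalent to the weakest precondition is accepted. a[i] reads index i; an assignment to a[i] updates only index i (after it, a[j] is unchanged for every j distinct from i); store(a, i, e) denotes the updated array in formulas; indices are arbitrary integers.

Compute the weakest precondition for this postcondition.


Working backward. After the program, the postcondition u + u - 5 < z - 3*z + 8 must hold; in canonical form it is 2*u + 2*z < 13.
Before z := 3*u + 6: 8*u < 1
Before a[u + 3] := u + 8: 8*u < 1
Answer: WP = 8*u < 1


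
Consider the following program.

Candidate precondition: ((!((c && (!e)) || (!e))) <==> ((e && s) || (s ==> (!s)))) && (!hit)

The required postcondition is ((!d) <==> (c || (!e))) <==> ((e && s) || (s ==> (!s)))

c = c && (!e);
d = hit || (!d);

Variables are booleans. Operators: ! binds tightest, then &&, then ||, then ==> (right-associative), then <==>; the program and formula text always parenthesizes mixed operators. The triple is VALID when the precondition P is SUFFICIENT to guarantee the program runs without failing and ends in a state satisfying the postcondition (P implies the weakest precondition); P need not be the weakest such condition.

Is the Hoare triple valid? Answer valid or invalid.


Working backward. After the program, ((!d) <==> (c || (!e))) <==> ((e && s) || (s ==> (!s))) must hold.
Before d := hit || (!d): ((!(hit || (!d))) <==> (c || (!e))) <==> ((e && s) || (s ==> (!s)))
Before c := c && (!e): ((!(hit || (!d))) <==> ((c && (!e)) || (!e))) <==> ((e && s) || (s ==> (!s)))
The weakest precondition is ((!(hit || (!d))) <==> ((c && (!e)) || (!e))) <==> ((e && s) || (s ==> (!s))).
Check whether ((!((c && (!e)) || (!e))) <==> ((e && s) || (s ==> (!s)))) && (!hit) implies it.
Countermodel: at the initial state c = false, d = true, e = false, hit = false, s = true, the precondition holds but the weakest precondition fails.
Answer: invalid


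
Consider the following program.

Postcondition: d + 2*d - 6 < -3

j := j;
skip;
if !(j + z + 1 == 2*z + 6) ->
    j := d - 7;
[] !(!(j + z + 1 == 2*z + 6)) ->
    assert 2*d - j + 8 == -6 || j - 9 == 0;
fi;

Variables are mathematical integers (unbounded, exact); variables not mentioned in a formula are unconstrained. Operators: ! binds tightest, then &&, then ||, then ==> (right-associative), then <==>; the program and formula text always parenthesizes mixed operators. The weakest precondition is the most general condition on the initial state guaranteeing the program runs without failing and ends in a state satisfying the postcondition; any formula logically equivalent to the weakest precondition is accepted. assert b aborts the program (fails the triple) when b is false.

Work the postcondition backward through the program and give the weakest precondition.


Working backward. After the program, the postcondition d + 2*d - 6 < -3 must hold; in canonical form it is 3*d < 3.
Then branch requires 3*d < 3; else branch requires (2*d == j - 14 || j == 9) && 3*d < 3.
Before the if: ((!(j == z + 5)) ==> 3*d < 3) && (j == z + 5 ==> ((2*d == j - 14 || j == 9) && 3*d < 3))
Before skip: ((!(j == z + 5)) ==> 3*d < 3) && (j == z + 5 ==> ((2*d == j - 14 || j == 9) && 3*d < 3))
Before j := j: ((!(j == z + 5)) ==> 3*d < 3) && (j == z + 5 ==> ((2*d == j - 14 || j == 9) && 3*d < 3))
Answer: WP = ((!(j == z + 5)) ==> 3*d < 3) && (j == z + 5 ==> ((2*d == j - 14 || j == 9) && 3*d < 3))


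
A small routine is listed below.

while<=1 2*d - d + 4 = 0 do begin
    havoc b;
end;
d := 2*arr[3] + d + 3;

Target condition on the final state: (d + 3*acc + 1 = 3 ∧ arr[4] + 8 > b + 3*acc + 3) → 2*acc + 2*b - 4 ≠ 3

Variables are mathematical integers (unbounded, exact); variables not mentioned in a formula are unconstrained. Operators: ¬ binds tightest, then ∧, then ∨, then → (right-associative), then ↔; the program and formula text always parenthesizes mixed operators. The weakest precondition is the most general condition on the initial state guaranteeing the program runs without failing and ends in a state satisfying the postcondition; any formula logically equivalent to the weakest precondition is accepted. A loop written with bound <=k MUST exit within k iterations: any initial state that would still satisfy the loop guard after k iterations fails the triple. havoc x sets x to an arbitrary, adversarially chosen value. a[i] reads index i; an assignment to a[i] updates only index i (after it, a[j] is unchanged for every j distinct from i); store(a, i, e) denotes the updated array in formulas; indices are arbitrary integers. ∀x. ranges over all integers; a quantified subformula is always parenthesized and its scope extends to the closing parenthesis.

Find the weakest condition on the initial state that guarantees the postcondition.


Working backward. After the program, the postcondition (d + 3*acc + 1 = 3 ∧ arr[4] + 8 > b + 3*acc + 3) → 2*acc + 2*b - 4 ≠ 3 must hold; in canonical form it is (3*acc + d = 2 ∧ arr[4] > 3*acc + b - 5) → 2*acc + 2*b ≠ 7.
Before d := 2*arr[3] + d + 3: (2*arr[3] + 3*acc + d = -1 ∧ arr[4] > 3*acc + b - 5) → 2*acc + 2*b ≠ 7
Before the loop (bound <=1), unroll the exhaustion recursion (WP_0 = exit-now case; WP_j = one more guarded iteration, up to j = 1):
  WP_0: (¬(d = -4)) ∧ ((2*arr[3] + 3*acc + d = -1 ∧ arr[4] > 3*acc + b - 5) → 2*acc + 2*b ≠ 7)
  WP_1: (d = -4 → (∀b_1. ((¬(d = -4)) ∧ ((2*arr[3] + 3*acc + d = -1 ∧ arr[4] > 3*acc + b_1 - 5) → 2*acc + 2*b_1 ≠ 7)))) ∧ ((¬(d = -4)) → ((2*arr[3] + 3*acc + d = -1 ∧ arr[4] > 3*acc + b - 5) → 2*acc + 2*b ≠ 7))
So before the loop: (d = -4 → (∀b_1. ((¬(d = -4)) ∧ ((2*arr[3] + 3*acc + d = -1 ∧ arr[4] > 3*acc + b_1 - 5) → 2*acc + 2*b_1 ≠ 7)))) ∧ ((¬(d = -4)) → ((2*arr[3] + 3*acc + d = -1 ∧ arr[4] > 3*acc + b - 5) → 2*acc + 2*b ≠ 7))
Answer: WP = (d = -4 → (∀b_1. ((¬(d = -4)) ∧ ((2*arr[3] + 3*acc + d = -1 ∧ arr[4] > 3*acc + b_1 - 5) → 2*acc + 2*b_1 ≠ 7)))) ∧ ((¬(d = -4)) → ((2*arr[3] + 3*acc + d = -1 ∧ arr[4] > 3*acc + b - 5) → 2*acc + 2*b ≠ 7))


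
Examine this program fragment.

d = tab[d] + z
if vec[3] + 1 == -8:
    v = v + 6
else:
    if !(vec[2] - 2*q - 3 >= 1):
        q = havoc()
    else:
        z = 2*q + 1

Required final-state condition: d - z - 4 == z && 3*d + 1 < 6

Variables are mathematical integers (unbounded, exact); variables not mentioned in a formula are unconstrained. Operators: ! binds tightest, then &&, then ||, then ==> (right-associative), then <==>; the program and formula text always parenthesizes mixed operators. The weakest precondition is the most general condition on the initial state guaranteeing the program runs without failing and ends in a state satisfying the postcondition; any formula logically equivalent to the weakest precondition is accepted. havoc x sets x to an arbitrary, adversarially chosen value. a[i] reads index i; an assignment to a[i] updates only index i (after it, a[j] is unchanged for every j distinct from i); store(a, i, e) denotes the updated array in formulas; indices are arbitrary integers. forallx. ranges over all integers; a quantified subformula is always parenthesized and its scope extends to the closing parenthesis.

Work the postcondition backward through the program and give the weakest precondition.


Working backward. After the program, the postcondition d - z - 4 == z && 3*d + 1 < 6 must hold; in canonical form it is d == 2*z + 4 && 3*d < 5.
Then branch requires d == 2*z + 4 && 3*d < 5; else branch requires ((!(vec[2] >= 2*q + 4)) ==> (d == 2*z + 4 && 3*d < 5)) && (vec[2] >= 2*q + 4 ==> (d == 4*q + 6 && 3*d < 5)).
Before the if: (vec[3] == -9 ==> (d == 2*z + 4 && 3*d < 5)) && ((!(vec[3] == -9)) ==> (((!(vec[2] >= 2*q + 4)) ==> (d == 2*z + 4 && 3*d < 5)) && (vec[2] >= 2*q + 4 ==> (d == 4*q + 6 && 3*d < 5))))
Before d := tab[d] + z: (vec[3] == -9 ==> (tab[d] == z + 4 && 3*tab[d] + 3*z < 5)) && ((!(vec[3] == -9)) ==> (((!(vec[2] >= 2*q + 4)) ==> (tab[d] == z + 4 && 3*tab[d] + 3*z < 5)) && (vec[2] >= 2*q + 4 ==> (tab[d] + z == 4*q + 6 && 3*tab[d] + 3*z < 5))))
Answer: WP = (vec[3] == -9 ==> (tab[d] == z + 4 && 3*tab[d] + 3*z < 5)) && ((!(vec[3] == -9)) ==> (((!(vec[2] >= 2*q + 4)) ==> (tab[d] == z + 4 && 3*tab[d] + 3*z < 5)) && (vec[2] >= 2*q + 4 ==> (tab[d] + z == 4*q + 6 && 3*tab[d] + 3*z < 5))))
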